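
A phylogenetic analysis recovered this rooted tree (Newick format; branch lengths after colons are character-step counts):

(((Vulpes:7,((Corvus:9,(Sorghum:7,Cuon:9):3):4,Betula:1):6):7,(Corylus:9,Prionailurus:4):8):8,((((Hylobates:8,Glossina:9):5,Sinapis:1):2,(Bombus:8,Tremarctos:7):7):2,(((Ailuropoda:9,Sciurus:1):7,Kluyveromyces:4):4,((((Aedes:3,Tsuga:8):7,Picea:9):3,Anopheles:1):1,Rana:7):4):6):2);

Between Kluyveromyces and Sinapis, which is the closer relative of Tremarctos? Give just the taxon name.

Sinapis

The MRCA of Tremarctos and Sinapis subtends (((Hylobates,Glossina),Sinapis),(Bombus,Tremarctos)) (5 taxa).
The MRCA of Tremarctos and Kluyveromyces subtends ((((Hylobates,Glossina),Sinapis),(Bombus,Tremarctos)),(((Ailuropoda,Sciurus),Kluyveromyces),((((Aedes,Tsuga),Picea),Anopheles),Rana))) (13 taxa).
The first is nested inside the second, so Tremarctos shares a more recent common ancestor with Sinapis.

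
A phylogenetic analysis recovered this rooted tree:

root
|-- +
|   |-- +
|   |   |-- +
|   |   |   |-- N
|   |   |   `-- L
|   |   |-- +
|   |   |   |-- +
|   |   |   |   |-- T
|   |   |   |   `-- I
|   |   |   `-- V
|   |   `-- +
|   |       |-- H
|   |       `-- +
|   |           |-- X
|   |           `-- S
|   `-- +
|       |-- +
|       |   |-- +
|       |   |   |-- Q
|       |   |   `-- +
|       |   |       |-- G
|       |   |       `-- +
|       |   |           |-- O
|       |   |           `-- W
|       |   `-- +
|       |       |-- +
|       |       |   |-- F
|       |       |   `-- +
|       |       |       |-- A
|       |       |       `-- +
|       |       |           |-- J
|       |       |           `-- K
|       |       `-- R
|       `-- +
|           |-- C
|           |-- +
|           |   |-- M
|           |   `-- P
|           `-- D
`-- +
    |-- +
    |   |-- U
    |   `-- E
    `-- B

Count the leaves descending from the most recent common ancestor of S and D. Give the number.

21

The MRCA of S and D is the node subtending (((N,L),((T,I),V),(H,(X,S))),(((Q,(G,(O,W))),((F,(A,(J,K))),R)),(C,(M,P),D))).
That clade contains 21 terminal taxa: A, C, D, F, G, H, I, J, K, L, M, N, O, P, Q, R, S, T, V, W, X.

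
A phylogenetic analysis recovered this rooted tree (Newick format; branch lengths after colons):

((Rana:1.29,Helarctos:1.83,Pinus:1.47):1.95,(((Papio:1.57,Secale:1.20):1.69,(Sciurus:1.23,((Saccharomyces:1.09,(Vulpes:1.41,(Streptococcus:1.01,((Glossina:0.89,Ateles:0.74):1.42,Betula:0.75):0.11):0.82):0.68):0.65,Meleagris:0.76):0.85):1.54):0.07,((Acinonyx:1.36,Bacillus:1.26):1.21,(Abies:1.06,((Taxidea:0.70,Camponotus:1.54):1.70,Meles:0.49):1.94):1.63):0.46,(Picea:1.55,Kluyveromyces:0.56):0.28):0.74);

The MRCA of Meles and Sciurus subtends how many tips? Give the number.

18

The MRCA of Meles and Sciurus is the node subtending (((Papio,Secale),(Sciurus,((Saccharomyces,(Vulpes,(Streptococcus,((Glossina,Ateles),Betula)))),Meleagris))),((Acinonyx,Bacillus),(Abies,((Taxidea,Camponotus),Meles))),(Picea,Kluyveromyces)).
That clade contains 18 terminal taxa: Abies, Acinonyx, Ateles, Bacillus, Betula, Camponotus, Glossina, Kluyveromyces, Meleagris, Meles, Papio, Picea, Saccharomyces, Sciurus, Secale, Streptococcus, Taxidea, Vulpes.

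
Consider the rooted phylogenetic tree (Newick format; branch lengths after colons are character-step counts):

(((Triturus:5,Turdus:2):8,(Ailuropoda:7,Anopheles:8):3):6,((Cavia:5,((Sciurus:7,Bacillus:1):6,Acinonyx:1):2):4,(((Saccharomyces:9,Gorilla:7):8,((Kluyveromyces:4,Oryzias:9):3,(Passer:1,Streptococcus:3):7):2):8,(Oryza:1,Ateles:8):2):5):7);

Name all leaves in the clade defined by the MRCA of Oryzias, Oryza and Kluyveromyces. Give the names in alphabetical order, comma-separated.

Ateles, Gorilla, Kluyveromyces, Oryza, Oryzias, Passer, Saccharomyces, Streptococcus

Tracing Oryzias: it sits inside (Kluyveromyces,Oryzias).
Tracing Oryza: it sits inside (Oryza,Ateles).
Tracing Kluyveromyces: it sits inside (Kluyveromyces,Oryzias).
The smallest clade enclosing all 3 is (((Saccharomyces,Gorilla),((Kluyveromyces,Oryzias),(Passer,Streptococcus))),(Oryza,Ateles)); the answer is its 8 terminal taxa in alphabetical order.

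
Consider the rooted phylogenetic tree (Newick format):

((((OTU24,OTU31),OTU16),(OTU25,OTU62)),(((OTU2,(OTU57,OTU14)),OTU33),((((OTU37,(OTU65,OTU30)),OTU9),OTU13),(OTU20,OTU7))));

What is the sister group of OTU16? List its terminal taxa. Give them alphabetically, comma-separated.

OTU24, OTU31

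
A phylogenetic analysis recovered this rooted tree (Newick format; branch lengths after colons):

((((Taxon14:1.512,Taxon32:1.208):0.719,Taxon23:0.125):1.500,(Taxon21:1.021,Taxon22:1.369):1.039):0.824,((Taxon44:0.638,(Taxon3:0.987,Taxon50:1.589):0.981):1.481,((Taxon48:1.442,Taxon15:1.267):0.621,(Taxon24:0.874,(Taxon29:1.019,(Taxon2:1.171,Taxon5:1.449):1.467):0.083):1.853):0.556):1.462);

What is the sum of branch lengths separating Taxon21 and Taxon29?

The path runs Taxon21 → … → MRCA → … → Taxon29; the MRCA is the root of the tree.
Branch lengths along that path: 1.021 + 1.039 + 0.824 + 1.462 + 0.556 + 1.853 + 0.083 + 1.019 = 7.857.

7.857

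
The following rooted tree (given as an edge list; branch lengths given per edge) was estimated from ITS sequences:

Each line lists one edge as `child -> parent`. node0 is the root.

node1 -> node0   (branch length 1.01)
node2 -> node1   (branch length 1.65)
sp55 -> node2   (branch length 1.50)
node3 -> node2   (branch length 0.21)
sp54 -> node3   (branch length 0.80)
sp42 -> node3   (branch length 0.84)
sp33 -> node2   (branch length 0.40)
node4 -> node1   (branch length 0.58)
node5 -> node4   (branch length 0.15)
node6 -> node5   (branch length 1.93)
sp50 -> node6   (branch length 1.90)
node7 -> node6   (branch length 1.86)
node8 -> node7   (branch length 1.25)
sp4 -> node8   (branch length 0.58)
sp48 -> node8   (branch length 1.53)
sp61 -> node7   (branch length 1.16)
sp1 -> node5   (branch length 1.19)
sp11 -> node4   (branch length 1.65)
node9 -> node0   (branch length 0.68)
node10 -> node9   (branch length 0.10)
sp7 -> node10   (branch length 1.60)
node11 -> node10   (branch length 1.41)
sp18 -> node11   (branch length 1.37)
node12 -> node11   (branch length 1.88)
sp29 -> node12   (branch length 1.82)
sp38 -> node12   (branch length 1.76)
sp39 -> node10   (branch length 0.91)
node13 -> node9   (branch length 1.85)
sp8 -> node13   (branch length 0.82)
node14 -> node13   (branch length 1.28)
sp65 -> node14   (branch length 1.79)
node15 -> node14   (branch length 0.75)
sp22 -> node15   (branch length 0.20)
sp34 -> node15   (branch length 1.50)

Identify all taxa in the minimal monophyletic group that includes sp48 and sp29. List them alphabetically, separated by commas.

sp1, sp11, sp18, sp22, sp29, sp33, sp34, sp38, sp39, sp4, sp42, sp48, sp50, sp54, sp55, sp61, sp65, sp7, sp8

Tracing sp48: it sits inside (sp4,sp48).
Tracing sp29: it sits inside (sp29,sp38).
The smallest clade enclosing both is the whole tree (their MRCA is the root), so the answer is all 19 tips in alphabetical order.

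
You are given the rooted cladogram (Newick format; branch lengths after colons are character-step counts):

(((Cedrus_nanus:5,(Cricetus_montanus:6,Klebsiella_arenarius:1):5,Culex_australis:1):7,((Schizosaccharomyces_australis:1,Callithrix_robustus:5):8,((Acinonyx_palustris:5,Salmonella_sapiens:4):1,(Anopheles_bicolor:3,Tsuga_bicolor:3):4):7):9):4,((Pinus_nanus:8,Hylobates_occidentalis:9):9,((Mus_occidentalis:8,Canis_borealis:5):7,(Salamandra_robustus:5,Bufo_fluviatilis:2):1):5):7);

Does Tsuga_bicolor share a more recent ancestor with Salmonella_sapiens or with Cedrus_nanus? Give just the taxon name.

Salmonella_sapiens

The MRCA of Tsuga_bicolor and Salmonella_sapiens subtends ((Acinonyx_palustris,Salmonella_sapiens),(Anopheles_bicolor,Tsuga_bicolor)) (4 taxa).
The MRCA of Tsuga_bicolor and Cedrus_nanus subtends ((Cedrus_nanus,(Cricetus_montanus,Klebsiella_arenarius),Culex_australis),((Schizosaccharomyces_australis,Callithrix_robustus),((Acinonyx_palustris,Salmonella_sapiens),(Anopheles_bicolor,Tsuga_bicolor)))) (10 taxa).
The first is nested inside the second, so Tsuga_bicolor shares a more recent common ancestor with Salmonella_sapiens.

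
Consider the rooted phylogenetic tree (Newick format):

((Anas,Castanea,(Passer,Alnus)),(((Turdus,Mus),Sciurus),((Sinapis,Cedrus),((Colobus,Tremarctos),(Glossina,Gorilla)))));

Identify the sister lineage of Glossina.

Glossina attaches to the tree at the node subtending (Glossina,Gorilla).
The other lineage descending from that same node — the sister group — is the single tip Gorilla.

Gorilla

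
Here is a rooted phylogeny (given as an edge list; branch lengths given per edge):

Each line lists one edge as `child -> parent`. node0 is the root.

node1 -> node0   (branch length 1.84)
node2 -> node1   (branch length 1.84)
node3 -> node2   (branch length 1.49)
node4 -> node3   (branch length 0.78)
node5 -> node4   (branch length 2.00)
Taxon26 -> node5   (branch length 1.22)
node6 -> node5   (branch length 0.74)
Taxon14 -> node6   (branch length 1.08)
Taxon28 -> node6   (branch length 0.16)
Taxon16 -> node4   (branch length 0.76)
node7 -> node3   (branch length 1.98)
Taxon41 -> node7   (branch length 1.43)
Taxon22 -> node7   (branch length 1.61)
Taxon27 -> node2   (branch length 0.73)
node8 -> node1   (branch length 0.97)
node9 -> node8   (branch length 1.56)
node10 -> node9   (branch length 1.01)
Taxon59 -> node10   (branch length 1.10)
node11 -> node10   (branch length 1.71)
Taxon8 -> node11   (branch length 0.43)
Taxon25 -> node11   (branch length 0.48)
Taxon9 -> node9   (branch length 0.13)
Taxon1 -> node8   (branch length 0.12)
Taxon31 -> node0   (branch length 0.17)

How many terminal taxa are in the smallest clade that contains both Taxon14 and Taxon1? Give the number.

The MRCA of Taxon14 and Taxon1 is the node subtending (((((Taxon26,(Taxon14,Taxon28)),Taxon16),(Taxon41,Taxon22)),Taxon27),(((Taxon59,(Taxon8,Taxon25)),Taxon9),Taxon1)).
That clade contains 12 terminal taxa: Taxon1, Taxon14, Taxon16, Taxon22, Taxon25, Taxon26, Taxon27, Taxon28, Taxon41, Taxon59, Taxon8, Taxon9.

12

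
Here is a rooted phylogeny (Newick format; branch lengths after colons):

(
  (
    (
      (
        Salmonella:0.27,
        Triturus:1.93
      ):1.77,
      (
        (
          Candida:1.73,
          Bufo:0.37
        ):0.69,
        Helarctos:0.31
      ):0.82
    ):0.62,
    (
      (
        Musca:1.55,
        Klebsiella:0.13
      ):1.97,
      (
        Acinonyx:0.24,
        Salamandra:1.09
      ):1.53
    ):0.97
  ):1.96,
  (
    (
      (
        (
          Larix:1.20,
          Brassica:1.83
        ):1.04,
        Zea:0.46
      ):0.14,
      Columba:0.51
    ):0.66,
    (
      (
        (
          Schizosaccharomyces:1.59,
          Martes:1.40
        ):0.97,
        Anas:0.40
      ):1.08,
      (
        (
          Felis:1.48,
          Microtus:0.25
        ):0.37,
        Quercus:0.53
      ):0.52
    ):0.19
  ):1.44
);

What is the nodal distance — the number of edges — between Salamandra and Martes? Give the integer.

9

The MRCA of Salamandra and Martes is the root of the tree.
From Salamandra up to that node: 4 branches. From Martes up to the same node: 5 branches. Total: 4 + 5 = 9.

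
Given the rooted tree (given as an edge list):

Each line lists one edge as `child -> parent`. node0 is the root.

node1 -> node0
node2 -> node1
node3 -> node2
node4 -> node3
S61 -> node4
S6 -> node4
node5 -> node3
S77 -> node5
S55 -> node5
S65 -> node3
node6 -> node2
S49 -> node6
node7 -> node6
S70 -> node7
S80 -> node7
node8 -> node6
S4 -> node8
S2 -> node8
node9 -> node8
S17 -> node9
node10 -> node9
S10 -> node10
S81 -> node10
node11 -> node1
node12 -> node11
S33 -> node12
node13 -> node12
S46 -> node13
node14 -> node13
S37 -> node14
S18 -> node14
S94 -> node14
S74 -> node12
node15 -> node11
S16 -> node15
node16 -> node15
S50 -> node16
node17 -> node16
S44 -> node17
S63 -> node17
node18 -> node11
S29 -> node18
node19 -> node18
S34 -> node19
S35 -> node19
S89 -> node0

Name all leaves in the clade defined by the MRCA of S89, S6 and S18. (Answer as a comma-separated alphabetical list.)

S10, S16, S17, S18, S2, S29, S33, S34, S35, S37, S4, S44, S46, S49, S50, S55, S6, S61, S63, S65, S70, S74, S77, S80, S81, S89, S94

Tracing S89: it attaches directly to the root.
Tracing S6: it sits inside (S61,S6).
Tracing S18: it sits inside (S37,S18,S94).
The smallest clade enclosing all 3 is the whole tree (their MRCA is the root), so the answer is all 27 tips in alphabetical order.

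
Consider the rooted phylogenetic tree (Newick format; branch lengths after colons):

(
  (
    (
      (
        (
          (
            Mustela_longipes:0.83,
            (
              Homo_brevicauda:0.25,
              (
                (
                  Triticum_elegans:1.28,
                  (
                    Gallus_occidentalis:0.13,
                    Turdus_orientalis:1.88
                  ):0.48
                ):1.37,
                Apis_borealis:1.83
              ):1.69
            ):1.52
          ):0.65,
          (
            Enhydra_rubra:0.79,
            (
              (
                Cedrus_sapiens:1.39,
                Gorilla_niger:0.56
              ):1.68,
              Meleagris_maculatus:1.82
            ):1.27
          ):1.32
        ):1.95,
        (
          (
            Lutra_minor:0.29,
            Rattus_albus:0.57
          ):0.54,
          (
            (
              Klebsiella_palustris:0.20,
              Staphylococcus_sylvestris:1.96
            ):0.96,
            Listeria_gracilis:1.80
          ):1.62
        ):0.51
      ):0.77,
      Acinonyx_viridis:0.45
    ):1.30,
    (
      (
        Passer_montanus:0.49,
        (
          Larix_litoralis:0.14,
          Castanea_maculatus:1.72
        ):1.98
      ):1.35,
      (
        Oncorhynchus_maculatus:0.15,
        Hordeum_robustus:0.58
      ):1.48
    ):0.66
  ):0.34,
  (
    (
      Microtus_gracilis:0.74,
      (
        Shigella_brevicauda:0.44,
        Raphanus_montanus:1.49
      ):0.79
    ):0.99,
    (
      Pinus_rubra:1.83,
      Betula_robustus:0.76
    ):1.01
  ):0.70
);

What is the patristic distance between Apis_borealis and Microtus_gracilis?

12.48

The path runs Apis_borealis → … → MRCA → … → Microtus_gracilis; the MRCA is the root of the tree.
Branch lengths along that path: 1.83 + 1.69 + 1.52 + 0.65 + 1.95 + 0.77 + 1.30 + 0.34 + 0.70 + 0.99 + 0.74 = 12.48.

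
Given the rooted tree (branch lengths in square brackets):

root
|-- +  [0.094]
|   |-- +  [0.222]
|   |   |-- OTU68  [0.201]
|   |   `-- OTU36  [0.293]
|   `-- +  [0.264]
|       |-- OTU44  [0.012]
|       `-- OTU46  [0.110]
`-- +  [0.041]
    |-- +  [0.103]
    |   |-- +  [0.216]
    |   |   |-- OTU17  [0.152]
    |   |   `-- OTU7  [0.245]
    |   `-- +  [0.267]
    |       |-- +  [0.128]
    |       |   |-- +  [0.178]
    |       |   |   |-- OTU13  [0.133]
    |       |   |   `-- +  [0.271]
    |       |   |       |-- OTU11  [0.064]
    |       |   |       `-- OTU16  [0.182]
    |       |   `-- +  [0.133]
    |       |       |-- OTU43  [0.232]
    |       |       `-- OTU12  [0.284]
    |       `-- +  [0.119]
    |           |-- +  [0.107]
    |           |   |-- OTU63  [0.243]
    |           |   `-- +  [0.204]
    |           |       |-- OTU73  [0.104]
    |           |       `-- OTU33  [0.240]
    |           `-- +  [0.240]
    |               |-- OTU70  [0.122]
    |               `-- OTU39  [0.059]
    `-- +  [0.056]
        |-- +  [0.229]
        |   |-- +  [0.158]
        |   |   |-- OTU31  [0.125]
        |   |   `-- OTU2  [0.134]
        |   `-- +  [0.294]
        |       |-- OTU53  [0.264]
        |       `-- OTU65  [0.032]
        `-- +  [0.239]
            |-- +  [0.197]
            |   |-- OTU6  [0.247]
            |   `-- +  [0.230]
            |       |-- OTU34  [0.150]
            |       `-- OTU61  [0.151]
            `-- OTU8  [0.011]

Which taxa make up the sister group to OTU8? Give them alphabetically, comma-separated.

OTU34, OTU6, OTU61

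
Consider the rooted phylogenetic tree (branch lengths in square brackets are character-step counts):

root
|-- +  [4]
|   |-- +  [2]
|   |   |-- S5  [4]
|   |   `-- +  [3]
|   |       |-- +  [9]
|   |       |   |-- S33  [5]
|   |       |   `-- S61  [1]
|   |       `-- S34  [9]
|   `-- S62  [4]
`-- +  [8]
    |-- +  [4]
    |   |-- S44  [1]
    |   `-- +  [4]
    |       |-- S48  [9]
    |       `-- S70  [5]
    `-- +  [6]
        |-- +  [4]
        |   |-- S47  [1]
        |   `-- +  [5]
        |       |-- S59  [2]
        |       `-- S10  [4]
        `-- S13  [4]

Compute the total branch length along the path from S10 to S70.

The path runs S10 → … → MRCA → … → S70; the MRCA is the node subtending ((S44,(S48,S70)),((S47,(S59,S10)),S13)).
Branch lengths along that path: 4 + 5 + 4 + 6 + 4 + 4 + 5 = 32.

32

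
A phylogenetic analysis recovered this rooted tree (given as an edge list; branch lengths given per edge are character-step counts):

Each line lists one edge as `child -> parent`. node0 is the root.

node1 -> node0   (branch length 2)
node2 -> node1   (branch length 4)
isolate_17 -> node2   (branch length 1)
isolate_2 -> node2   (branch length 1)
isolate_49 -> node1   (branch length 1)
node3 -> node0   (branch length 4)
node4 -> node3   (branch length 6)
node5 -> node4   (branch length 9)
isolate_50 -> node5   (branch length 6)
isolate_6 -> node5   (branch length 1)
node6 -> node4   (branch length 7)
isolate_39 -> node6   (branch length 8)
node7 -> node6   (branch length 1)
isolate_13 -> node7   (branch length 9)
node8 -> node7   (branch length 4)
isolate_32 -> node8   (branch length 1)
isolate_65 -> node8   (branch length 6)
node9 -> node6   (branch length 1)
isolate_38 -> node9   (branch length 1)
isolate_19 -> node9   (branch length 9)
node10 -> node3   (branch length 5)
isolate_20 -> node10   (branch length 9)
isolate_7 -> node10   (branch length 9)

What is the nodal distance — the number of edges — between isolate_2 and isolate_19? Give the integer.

The MRCA of isolate_2 and isolate_19 is the root of the tree.
From isolate_2 up to that node: 3 branches. From isolate_19 up to the same node: 5 branches. Total: 3 + 5 = 8.

8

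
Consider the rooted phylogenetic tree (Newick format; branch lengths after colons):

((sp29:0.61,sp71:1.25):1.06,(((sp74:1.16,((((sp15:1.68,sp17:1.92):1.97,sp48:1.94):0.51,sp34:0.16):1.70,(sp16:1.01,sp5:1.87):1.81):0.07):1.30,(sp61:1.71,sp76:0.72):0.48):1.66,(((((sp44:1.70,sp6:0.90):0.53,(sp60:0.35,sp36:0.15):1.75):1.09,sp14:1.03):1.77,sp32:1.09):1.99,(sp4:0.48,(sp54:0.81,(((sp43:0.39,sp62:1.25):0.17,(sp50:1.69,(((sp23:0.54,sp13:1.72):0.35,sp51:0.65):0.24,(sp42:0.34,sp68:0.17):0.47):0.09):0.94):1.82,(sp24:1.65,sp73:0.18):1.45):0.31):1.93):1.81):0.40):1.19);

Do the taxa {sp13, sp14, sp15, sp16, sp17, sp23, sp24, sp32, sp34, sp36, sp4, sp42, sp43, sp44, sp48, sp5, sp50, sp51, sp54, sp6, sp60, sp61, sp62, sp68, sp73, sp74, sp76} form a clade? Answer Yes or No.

The most recent common ancestor of these taxa subtends (((sp74,((((sp15,sp17),sp48),sp34),(sp16,sp5))),(sp61,sp76)),(((((sp44,sp6),(sp60,sp36)),sp14),sp32),(sp4,(sp54,(((sp43,sp62),(sp50,(((sp23,sp13),sp51),(sp42,sp68)))),(sp24,sp73)))))).
That clade has exactly 27 tips — every listed taxon and nothing else — so the group is monophyletic.

Yes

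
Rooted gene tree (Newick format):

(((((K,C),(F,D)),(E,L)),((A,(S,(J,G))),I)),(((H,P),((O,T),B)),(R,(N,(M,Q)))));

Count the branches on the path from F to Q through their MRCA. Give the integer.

10

The MRCA of F and Q is the root of the tree.
From F up to that node: 5 branches. From Q up to the same node: 5 branches. Total: 5 + 5 = 10.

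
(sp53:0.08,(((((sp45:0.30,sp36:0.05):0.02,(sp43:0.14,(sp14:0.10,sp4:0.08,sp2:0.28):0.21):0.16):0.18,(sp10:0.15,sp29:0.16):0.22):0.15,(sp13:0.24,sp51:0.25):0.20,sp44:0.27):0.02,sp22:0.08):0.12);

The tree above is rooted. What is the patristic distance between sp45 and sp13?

The path runs sp45 → … → MRCA → … → sp13; the MRCA is the node subtending ((((sp45,sp36),(sp43,(sp14,sp4,sp2))),(sp10,sp29)),(sp13,sp51),sp44).
Branch lengths along that path: 0.30 + 0.02 + 0.18 + 0.15 + 0.20 + 0.24 = 1.09.

1.09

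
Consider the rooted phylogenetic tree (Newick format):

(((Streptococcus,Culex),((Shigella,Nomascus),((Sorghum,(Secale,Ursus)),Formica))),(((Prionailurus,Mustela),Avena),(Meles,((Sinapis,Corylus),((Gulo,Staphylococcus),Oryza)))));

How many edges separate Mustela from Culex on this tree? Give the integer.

7

The MRCA of Mustela and Culex is the root of the tree.
From Mustela up to that node: 4 branches. From Culex up to the same node: 3 branches. Total: 4 + 3 = 7.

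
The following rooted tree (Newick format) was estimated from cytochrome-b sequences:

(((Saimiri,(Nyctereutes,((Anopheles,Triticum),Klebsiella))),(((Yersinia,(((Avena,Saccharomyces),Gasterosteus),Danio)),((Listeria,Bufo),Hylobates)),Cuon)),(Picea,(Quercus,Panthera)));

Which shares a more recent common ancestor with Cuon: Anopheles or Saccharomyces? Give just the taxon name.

The MRCA of Cuon and Saccharomyces subtends (((Yersinia,(((Avena,Saccharomyces),Gasterosteus),Danio)),((Listeria,Bufo),Hylobates)),Cuon) (9 taxa).
The MRCA of Cuon and Anopheles subtends ((Saimiri,(Nyctereutes,((Anopheles,Triticum),Klebsiella))),(((Yersinia,(((Avena,Saccharomyces),Gasterosteus),Danio)),((Listeria,Bufo),Hylobates)),Cuon)) (14 taxa).
The first is nested inside the second, so Cuon shares a more recent common ancestor with Saccharomyces.

Saccharomyces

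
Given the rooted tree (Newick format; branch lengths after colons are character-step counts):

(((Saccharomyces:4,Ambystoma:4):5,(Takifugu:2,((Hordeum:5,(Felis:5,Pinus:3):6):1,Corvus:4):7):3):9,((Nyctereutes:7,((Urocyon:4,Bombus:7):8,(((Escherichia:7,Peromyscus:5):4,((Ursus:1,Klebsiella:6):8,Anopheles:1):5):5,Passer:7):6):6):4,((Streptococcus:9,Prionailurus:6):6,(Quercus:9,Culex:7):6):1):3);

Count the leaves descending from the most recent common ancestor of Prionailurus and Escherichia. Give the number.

The MRCA of Prionailurus and Escherichia is the node subtending ((Nyctereutes,((Urocyon,Bombus),(((Escherichia,Peromyscus),((Ursus,Klebsiella),Anopheles)),Passer))),((Streptococcus,Prionailurus),(Quercus,Culex))).
That clade contains 13 terminal taxa: Anopheles, Bombus, Culex, Escherichia, Klebsiella, Nyctereutes, Passer, Peromyscus, Prionailurus, Quercus, Streptococcus, Urocyon, Ursus.

13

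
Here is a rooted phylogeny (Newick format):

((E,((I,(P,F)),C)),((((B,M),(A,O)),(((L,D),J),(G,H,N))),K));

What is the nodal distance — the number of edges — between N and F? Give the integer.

10

The MRCA of N and F is the root of the tree.
From N up to that node: 5 branches. From F up to the same node: 5 branches. Total: 5 + 5 = 10.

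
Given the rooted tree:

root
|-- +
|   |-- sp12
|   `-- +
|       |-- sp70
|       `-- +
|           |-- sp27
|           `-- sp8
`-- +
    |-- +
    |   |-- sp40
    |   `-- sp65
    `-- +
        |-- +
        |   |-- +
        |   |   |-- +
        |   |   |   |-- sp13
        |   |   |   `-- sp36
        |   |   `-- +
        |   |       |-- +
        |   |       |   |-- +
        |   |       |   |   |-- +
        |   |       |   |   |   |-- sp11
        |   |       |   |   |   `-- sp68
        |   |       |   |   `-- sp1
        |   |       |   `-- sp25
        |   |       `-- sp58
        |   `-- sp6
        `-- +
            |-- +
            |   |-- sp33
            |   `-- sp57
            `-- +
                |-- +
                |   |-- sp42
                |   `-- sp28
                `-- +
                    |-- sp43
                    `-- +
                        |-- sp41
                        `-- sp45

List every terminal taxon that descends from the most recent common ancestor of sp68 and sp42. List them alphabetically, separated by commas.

Tracing sp68: it sits inside (sp11,sp68).
Tracing sp42: it sits inside (sp42,sp28).
The smallest clade enclosing both is ((((sp13,sp36),((((sp11,sp68),sp1),sp25),sp58)),sp6),((sp33,sp57),((sp42,sp28),(sp43,(sp41,sp45))))); the answer is its 15 terminal taxa in alphabetical order.

sp1, sp11, sp13, sp25, sp28, sp33, sp36, sp41, sp42, sp43, sp45, sp57, sp58, sp6, sp68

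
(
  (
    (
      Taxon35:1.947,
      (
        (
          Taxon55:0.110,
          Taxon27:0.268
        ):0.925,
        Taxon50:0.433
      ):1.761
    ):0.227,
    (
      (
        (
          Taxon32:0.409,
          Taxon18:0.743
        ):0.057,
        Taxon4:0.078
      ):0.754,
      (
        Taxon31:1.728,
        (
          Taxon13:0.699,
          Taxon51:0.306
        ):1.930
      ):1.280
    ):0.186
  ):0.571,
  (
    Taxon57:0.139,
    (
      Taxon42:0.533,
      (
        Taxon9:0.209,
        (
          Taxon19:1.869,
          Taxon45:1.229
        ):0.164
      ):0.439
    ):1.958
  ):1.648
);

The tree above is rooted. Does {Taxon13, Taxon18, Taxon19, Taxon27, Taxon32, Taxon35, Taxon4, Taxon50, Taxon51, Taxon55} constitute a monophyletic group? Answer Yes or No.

The MRCA of the listed taxa is the root, so the smallest clade containing them is the whole tree.
That clade also contains Taxon31, Taxon42, Taxon45, Taxon57, Taxon9, which are not in the proposed group, so the group is not monophyletic.

No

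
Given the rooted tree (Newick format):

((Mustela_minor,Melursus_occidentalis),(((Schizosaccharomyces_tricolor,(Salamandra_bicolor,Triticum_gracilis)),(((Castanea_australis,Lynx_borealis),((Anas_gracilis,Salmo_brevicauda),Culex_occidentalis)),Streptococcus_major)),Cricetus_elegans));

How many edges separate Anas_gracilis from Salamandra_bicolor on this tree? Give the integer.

The MRCA of Anas_gracilis and Salamandra_bicolor is the node subtending ((Schizosaccharomyces_tricolor,(Salamandra_bicolor,Triticum_gracilis)),(((Castanea_australis,Lynx_borealis),((Anas_gracilis,Salmo_brevicauda),Culex_occidentalis)),Streptococcus_major)).
From Anas_gracilis up to that node: 5 branches. From Salamandra_bicolor up to the same node: 3 branches. Total: 5 + 3 = 8.

8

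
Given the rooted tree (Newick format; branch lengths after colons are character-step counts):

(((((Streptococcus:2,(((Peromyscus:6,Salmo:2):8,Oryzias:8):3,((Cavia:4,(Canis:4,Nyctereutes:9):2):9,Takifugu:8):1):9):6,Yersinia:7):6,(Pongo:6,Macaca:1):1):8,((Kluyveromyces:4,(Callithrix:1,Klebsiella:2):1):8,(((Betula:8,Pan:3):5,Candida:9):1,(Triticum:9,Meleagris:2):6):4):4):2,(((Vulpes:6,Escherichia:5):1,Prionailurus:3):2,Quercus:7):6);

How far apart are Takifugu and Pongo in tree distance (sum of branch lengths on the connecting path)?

37

The path runs Takifugu → … → MRCA → … → Pongo; the MRCA is the node subtending (((Streptococcus,(((Peromyscus,Salmo),Oryzias),((Cavia,(Canis,Nyctereutes)),Takifugu))),Yersinia),(Pongo,Macaca)).
Branch lengths along that path: 8 + 1 + 9 + 6 + 6 + 1 + 6 = 37.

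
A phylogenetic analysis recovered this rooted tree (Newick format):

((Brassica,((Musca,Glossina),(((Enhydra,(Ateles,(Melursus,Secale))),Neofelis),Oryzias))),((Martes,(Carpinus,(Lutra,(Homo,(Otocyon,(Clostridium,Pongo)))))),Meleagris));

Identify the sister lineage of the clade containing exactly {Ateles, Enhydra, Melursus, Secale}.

Neofelis

The clade containing exactly {Ateles, Enhydra, Melursus, Secale} attaches to the tree at the node subtending ((Enhydra,(Ateles,(Melursus,Secale))),Neofelis).
The other lineage descending from that same node — the sister group — is the single tip Neofelis.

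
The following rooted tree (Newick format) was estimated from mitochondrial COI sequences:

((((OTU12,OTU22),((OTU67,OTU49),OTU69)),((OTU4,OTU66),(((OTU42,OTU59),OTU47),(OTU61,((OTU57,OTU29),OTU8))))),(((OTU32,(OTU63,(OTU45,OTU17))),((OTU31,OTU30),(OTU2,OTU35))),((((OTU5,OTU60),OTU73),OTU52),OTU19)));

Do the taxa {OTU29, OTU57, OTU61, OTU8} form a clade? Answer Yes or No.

Yes

The most recent common ancestor of these taxa subtends (OTU61,((OTU57,OTU29),OTU8)).
That clade has exactly 4 tips — every listed taxon and nothing else — so the group is monophyletic.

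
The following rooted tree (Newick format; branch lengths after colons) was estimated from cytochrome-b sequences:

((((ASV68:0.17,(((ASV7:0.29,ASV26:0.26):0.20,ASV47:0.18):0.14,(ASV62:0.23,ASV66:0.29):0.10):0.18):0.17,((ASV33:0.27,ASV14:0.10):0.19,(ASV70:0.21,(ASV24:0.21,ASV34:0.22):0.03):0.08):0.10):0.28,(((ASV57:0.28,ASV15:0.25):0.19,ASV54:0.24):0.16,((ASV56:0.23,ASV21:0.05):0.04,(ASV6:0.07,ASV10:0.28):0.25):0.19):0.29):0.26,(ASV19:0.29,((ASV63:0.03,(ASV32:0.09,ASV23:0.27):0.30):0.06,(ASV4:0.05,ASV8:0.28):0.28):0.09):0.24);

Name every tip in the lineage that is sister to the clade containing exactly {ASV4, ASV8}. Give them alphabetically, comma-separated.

ASV23, ASV32, ASV63

The clade containing exactly {ASV4, ASV8} attaches to the tree at the node subtending ((ASV63,(ASV32,ASV23)),(ASV4,ASV8)).
The other lineage descending from that same node — the sister group — is (ASV63,(ASV32,ASV23)); its 3 tips in alphabetical order are the answer.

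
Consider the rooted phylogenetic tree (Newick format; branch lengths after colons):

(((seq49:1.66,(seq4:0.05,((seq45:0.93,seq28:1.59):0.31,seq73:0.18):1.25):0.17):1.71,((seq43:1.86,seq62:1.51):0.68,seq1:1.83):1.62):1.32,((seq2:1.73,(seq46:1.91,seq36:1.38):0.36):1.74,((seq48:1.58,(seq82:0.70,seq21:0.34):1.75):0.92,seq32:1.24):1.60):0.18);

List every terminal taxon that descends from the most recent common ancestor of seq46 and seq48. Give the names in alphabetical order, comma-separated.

Tracing seq46: it sits inside (seq46,seq36).
Tracing seq48: it sits inside (seq48,(seq82,seq21)).
The smallest clade enclosing both is ((seq2,(seq46,seq36)),((seq48,(seq82,seq21)),seq32)); the answer is its 7 terminal taxa in alphabetical order.

seq2, seq21, seq32, seq36, seq46, seq48, seq82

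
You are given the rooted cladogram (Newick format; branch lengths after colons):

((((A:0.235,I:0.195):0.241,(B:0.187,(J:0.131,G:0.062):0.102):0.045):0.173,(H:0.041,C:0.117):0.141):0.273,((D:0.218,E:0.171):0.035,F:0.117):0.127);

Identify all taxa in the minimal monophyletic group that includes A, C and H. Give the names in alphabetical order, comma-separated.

A, B, C, G, H, I, J

Tracing A: it sits inside (A,I).
Tracing C: it sits inside (H,C).
Tracing H: it sits inside (H,C).
The smallest clade enclosing all 3 is (((A,I),(B,(J,G))),(H,C)); the answer is its 7 terminal taxa in alphabetical order.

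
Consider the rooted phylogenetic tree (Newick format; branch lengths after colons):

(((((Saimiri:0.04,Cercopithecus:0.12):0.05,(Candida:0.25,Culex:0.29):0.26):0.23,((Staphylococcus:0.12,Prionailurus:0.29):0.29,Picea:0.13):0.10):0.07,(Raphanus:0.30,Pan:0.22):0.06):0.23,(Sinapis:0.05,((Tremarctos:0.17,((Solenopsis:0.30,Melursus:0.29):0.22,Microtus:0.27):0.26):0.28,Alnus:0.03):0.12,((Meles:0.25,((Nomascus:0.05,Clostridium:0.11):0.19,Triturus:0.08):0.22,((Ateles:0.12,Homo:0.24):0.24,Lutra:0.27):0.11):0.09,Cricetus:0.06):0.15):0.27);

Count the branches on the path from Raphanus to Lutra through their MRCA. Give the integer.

8

The MRCA of Raphanus and Lutra is the root of the tree.
From Raphanus up to that node: 3 branches. From Lutra up to the same node: 5 branches. Total: 3 + 5 = 8.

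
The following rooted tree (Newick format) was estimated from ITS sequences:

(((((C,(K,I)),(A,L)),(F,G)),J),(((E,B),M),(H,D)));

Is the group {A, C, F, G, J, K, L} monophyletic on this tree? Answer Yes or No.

The MRCA of the listed taxa subtends ((((C,(K,I)),(A,L)),(F,G)),J).
That clade also contains I, which is not in the proposed group, so the group is not monophyletic.

No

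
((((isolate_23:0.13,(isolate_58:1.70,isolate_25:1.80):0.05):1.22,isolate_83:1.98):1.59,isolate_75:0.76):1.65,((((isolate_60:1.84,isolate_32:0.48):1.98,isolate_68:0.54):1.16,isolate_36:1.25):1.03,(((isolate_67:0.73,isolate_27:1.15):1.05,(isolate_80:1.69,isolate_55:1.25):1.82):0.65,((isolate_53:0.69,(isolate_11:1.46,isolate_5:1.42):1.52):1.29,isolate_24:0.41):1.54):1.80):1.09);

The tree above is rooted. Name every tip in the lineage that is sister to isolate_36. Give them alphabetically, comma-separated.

isolate_32, isolate_60, isolate_68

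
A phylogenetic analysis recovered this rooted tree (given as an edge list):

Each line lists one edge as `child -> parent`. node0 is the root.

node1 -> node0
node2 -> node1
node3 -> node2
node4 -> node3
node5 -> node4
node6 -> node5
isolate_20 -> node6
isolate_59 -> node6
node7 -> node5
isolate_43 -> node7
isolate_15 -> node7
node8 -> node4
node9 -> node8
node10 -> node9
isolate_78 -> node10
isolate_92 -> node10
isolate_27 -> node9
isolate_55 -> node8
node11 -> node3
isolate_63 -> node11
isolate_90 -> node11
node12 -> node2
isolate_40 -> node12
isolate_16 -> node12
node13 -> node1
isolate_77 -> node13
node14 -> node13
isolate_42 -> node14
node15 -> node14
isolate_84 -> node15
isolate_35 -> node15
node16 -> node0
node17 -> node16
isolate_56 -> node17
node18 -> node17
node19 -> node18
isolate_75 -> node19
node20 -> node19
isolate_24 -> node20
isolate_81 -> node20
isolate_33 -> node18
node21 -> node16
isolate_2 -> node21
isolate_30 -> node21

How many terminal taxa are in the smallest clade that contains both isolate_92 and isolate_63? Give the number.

The MRCA of isolate_92 and isolate_63 is the node subtending ((((isolate_20,isolate_59),(isolate_43,isolate_15)),(((isolate_78,isolate_92),isolate_27),isolate_55)),(isolate_63,isolate_90)).
That clade contains 10 terminal taxa: isolate_15, isolate_20, isolate_27, isolate_43, isolate_55, isolate_59, isolate_63, isolate_78, isolate_90, isolate_92.

10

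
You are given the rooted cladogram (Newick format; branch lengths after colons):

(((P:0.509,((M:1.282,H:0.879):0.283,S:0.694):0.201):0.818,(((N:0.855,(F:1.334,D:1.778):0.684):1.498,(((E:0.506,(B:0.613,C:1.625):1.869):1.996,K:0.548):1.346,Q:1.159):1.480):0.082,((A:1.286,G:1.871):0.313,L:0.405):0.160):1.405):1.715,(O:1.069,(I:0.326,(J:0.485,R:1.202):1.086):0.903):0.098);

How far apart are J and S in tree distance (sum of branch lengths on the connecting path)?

The path runs J → … → MRCA → … → S; the MRCA is the root of the tree.
Branch lengths along that path: 0.485 + 1.086 + 0.903 + 0.098 + 1.715 + 0.818 + 0.201 + 0.694 = 6.000.

6.000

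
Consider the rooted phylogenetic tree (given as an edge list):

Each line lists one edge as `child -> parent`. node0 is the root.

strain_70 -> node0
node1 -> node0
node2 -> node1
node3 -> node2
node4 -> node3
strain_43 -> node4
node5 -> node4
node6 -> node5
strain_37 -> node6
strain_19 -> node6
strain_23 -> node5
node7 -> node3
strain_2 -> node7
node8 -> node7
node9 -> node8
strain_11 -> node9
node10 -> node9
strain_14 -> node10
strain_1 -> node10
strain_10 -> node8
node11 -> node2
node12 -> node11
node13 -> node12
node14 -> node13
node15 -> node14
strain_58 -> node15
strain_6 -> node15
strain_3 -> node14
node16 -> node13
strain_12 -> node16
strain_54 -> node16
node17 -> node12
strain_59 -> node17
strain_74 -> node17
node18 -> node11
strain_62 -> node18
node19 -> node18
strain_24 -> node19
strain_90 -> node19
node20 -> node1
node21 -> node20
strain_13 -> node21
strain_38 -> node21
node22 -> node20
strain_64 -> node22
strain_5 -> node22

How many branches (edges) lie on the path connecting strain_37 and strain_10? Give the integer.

7

The MRCA of strain_37 and strain_10 is the node subtending ((strain_43,((strain_37,strain_19),strain_23)),(strain_2,((strain_11,(strain_14,strain_1)),strain_10))).
From strain_37 up to that node: 4 branches. From strain_10 up to the same node: 3 branches. Total: 4 + 3 = 7.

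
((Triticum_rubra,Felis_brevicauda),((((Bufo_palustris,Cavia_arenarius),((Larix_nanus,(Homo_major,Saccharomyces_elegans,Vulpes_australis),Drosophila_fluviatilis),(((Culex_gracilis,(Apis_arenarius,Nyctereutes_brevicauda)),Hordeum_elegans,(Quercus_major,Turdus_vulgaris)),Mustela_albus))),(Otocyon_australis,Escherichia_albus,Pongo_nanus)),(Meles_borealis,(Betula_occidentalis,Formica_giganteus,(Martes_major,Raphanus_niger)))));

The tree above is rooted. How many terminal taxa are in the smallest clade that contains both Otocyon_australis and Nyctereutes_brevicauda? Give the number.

17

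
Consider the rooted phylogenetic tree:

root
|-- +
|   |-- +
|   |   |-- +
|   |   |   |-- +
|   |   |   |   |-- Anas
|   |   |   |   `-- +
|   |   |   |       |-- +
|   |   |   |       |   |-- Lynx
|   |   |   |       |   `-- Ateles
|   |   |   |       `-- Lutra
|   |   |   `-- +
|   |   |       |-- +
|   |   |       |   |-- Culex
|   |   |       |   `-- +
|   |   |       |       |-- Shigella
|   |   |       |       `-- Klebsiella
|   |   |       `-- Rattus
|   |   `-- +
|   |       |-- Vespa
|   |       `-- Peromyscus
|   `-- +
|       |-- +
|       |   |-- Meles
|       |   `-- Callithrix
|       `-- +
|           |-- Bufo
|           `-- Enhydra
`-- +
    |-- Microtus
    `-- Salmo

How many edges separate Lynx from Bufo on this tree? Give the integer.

9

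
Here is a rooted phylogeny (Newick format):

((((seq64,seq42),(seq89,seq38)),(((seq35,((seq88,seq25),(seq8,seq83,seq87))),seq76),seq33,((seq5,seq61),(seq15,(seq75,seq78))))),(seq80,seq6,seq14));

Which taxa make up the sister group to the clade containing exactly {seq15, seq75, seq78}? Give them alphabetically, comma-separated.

The clade containing exactly {seq15, seq75, seq78} attaches to the tree at the node subtending ((seq5,seq61),(seq15,(seq75,seq78))).
The other lineage descending from that same node — the sister group — is (seq5,seq61); its 2 tips in alphabetical order are the answer.

seq5, seq61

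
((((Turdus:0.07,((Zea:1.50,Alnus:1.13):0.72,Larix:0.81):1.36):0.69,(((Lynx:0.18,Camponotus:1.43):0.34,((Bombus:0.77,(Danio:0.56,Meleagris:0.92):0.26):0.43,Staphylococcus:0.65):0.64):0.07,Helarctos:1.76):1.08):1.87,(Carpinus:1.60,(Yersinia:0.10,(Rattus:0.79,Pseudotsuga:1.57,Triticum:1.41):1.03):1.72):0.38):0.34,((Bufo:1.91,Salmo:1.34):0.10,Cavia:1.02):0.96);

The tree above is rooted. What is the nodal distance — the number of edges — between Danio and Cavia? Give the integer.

The MRCA of Danio and Cavia is the root of the tree.
From Danio up to that node: 8 branches. From Cavia up to the same node: 2 branches. Total: 8 + 2 = 10.

10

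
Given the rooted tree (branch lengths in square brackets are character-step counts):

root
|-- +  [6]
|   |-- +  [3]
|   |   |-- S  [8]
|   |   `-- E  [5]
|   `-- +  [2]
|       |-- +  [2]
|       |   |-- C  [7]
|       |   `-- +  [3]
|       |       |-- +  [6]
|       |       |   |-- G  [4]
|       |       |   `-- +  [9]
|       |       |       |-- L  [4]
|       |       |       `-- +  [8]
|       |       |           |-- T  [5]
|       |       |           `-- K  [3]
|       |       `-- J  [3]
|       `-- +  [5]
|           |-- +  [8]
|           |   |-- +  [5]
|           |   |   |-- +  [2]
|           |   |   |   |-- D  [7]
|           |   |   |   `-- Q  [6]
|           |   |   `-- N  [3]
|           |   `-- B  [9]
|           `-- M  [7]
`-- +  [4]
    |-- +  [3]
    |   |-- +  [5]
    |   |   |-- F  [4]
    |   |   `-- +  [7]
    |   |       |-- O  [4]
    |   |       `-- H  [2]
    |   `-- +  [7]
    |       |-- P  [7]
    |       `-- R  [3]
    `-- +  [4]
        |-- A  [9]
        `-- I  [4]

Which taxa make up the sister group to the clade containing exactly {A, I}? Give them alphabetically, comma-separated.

The clade containing exactly {A, I} attaches to the tree at the node subtending (((F,(O,H)),(P,R)),(A,I)).
The other lineage descending from that same node — the sister group — is ((F,(O,H)),(P,R)); its 5 tips in alphabetical order are the answer.

F, H, O, P, R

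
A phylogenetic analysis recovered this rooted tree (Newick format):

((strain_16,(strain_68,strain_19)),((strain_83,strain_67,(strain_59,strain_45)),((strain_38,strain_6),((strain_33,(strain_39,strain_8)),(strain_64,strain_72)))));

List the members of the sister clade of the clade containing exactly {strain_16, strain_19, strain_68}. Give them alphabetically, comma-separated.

strain_33, strain_38, strain_39, strain_45, strain_59, strain_6, strain_64, strain_67, strain_72, strain_8, strain_83

The clade containing exactly {strain_16, strain_19, strain_68} attaches directly to the root of the tree.
The other lineage descending from that same node — the sister group — is ((strain_83,strain_67,(strain_59,strain_45)),((strain_38,strain_6),((strain_33,(strain_39,strain_8)),(strain_64,strain_72)))); its 11 tips in alphabetical order are the answer.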